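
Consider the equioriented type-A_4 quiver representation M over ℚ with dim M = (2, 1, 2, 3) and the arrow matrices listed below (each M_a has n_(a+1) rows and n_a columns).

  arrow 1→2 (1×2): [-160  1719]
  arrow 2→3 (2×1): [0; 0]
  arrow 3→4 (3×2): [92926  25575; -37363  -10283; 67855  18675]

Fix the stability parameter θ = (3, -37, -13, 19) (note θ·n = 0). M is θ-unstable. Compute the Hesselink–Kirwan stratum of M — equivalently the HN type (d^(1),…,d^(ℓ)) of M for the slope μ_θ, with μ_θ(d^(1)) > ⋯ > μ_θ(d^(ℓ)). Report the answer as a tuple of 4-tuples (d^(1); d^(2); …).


Interval decomposition of M: I[1,1], I[1,2], I[3,4]^2, I[4,4].
HN type (ℓ=4): μ^(1)=19; μ^(2)=3; μ^(3)=-13; μ^(4)=-17

((0, 0, 0, 3); (1, 0, 0, 0); (0, 0, 2, 0); (1, 1, 0, 0))


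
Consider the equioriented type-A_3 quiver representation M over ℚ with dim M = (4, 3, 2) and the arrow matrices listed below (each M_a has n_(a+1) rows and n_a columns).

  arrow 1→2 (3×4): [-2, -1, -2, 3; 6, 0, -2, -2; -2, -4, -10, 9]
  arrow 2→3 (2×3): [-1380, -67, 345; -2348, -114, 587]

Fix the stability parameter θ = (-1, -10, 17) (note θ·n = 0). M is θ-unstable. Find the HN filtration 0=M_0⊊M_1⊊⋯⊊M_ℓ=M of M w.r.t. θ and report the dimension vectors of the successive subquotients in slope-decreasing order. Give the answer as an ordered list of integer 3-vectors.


Via rank(M_{q-1}∘⋯∘M_p): M ≅ I[1,1], I[1,2], I[1,3]^2.
μ_θ-semistable layers: μ^(1)=17; μ^(2)=-1; μ^(3)=-11/2

((0, 0, 2); (1, 0, 0); (3, 3, 0))


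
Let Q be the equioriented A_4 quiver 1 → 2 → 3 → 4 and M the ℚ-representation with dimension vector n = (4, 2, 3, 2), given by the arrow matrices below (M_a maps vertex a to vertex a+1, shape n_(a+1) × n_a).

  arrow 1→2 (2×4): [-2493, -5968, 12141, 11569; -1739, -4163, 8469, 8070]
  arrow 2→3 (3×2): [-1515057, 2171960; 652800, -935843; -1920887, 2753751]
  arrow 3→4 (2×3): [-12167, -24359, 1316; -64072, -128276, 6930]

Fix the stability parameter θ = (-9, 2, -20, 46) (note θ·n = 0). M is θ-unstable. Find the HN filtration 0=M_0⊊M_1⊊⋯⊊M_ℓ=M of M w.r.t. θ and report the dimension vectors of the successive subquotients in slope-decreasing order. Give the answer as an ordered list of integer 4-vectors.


Via rank(M_{q-1}∘⋯∘M_p): M ≅ I[1,1]^2, I[1,4]^2, I[3,3].
μ_θ-semistable layers: μ^(1)=46; μ^(2)=-9; μ^(3)=-20

((0, 0, 0, 2); (4, 2, 2, 0); (0, 0, 1, 0))


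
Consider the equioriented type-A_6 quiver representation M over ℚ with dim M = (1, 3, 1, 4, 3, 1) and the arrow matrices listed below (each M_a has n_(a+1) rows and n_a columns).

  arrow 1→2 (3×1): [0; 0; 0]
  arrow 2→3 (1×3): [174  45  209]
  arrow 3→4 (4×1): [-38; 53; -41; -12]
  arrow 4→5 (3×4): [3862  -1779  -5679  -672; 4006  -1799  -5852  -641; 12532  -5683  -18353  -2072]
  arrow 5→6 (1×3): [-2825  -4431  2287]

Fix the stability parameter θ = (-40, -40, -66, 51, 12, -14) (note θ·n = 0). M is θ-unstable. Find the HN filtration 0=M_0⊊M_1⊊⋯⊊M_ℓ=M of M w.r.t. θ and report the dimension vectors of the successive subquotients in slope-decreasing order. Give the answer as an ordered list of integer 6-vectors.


Via rank(M_{q-1}∘⋯∘M_p): M ≅ I[1,1], I[2,2]^2, I[2,6], I[4,4], I[4,5]^2.
μ_θ-semistable layers: μ^(1)=51; μ^(2)=63/2; μ^(3)=49/3; μ^(4)=-40; μ^(5)=-53

((0, 0, 0, 1, 0, 0); (0, 0, 0, 2, 2, 0); (0, 0, 0, 1, 1, 1); (1, 2, 0, 0, 0, 0); (0, 1, 1, 0, 0, 0))


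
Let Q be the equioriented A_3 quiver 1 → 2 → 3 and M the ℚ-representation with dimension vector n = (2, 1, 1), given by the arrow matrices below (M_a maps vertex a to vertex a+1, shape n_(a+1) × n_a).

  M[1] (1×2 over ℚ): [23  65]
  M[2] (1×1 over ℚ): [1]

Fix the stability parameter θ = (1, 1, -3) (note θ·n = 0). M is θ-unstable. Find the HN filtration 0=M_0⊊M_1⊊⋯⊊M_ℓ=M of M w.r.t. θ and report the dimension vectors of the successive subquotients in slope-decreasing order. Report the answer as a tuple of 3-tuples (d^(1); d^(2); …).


Via rank(M_{q-1}∘⋯∘M_p): M ≅ I[1,1], I[1,3].
μ_θ-semistable layers: μ^(1)=1; μ^(2)=-1/3

((1, 0, 0); (1, 1, 1))


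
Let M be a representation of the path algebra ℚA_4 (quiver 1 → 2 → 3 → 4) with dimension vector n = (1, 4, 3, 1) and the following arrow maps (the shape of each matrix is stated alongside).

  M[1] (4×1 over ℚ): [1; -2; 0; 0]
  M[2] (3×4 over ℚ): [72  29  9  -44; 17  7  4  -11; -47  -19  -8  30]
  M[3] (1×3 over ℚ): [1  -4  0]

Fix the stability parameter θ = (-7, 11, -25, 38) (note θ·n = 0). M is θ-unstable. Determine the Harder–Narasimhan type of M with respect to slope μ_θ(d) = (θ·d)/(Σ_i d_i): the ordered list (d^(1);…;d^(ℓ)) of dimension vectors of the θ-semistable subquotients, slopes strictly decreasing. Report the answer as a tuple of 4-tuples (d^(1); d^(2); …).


Via rank(M_{q-1}∘⋯∘M_p): M ≅ I[1,4], I[2,2], I[2,3]^2.
μ_θ-semistable layers: μ^(1)=38; μ^(2)=11; μ^(3)=-7

((0, 0, 0, 1); (0, 1, 0, 0); (1, 3, 3, 0))


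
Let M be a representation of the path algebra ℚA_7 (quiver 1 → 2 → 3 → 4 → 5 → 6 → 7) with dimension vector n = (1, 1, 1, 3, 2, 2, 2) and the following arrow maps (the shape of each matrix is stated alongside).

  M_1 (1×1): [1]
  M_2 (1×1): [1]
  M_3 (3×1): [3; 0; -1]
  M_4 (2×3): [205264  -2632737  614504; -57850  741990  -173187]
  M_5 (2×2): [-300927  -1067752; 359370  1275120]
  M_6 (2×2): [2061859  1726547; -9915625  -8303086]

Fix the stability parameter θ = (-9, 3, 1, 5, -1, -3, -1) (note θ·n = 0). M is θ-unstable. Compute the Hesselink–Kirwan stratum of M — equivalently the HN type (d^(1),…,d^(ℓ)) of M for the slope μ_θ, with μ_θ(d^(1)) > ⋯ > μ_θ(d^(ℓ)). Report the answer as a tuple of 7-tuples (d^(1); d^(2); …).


Barcode: M ≅ I[1,5], I[4,4], I[4,7], I[6,7]. HN layers by μ_θ (6 steps, strictly decreasing):
  μ^(1)=5; μ^(2)=2; μ^(3)=0; μ^(4)=-1; μ^(5)=-3; μ^(6)=-9

((0, 0, 0, 1, 0, 0, 0); (0, 1, 1, 1, 1, 0, 0); (0, 0, 0, 1, 1, 1, 1); (0, 0, 0, 0, 0, 0, 1); (0, 0, 0, 0, 0, 1, 0); (1, 0, 0, 0, 0, 0, 0))


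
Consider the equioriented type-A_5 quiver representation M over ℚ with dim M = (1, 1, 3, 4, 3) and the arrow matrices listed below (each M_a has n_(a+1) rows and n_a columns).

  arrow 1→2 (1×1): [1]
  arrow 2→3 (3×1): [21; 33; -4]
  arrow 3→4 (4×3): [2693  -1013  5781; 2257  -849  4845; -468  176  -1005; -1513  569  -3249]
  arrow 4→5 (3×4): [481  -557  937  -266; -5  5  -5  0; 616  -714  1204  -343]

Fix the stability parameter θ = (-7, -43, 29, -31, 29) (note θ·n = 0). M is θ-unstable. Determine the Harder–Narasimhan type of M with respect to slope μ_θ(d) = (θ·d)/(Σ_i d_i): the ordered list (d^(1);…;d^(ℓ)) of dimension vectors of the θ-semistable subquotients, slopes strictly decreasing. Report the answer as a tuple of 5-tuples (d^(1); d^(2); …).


Barcode: M ≅ I[1,3], I[3,5]^2, I[4,4]^2, I[5,5]. HN layers by μ_θ (4 steps, strictly decreasing):
  μ^(1)=29; μ^(2)=-1; μ^(3)=-25; μ^(4)=-31

((0, 0, 1, 0, 3); (0, 0, 2, 2, 0); (1, 1, 0, 0, 0); (0, 0, 0, 2, 0))


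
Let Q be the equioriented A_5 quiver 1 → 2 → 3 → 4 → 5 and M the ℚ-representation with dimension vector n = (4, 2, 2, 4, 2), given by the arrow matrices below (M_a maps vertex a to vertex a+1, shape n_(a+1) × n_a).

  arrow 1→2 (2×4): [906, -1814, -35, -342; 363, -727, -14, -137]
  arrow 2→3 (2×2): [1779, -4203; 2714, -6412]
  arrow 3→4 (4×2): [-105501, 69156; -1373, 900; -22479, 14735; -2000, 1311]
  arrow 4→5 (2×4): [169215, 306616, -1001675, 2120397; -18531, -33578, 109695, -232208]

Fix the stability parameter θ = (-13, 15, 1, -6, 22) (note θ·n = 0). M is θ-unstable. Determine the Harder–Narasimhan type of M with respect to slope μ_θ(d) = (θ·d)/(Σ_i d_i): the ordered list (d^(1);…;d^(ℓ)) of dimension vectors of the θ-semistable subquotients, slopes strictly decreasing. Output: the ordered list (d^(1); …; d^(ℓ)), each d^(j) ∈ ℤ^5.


Barcode: M ≅ I[1,1]^2, I[1,5]^2, I[4,4]^2. HN layers by μ_θ (4 steps, strictly decreasing):
  μ^(1)=22; μ^(2)=10/3; μ^(3)=-6; μ^(4)=-13

((0, 0, 0, 0, 2); (0, 2, 2, 2, 0); (0, 0, 0, 2, 0); (4, 0, 0, 0, 0))


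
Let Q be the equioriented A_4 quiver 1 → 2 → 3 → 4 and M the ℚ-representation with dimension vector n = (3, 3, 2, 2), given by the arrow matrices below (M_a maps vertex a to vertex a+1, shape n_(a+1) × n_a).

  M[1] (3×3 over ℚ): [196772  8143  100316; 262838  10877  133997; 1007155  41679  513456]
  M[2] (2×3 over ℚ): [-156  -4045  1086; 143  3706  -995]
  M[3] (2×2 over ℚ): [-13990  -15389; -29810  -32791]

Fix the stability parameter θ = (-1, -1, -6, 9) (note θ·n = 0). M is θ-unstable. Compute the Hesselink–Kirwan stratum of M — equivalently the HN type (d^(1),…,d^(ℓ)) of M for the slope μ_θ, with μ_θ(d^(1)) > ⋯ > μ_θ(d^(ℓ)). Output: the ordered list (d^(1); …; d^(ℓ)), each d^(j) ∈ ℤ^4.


Interval decomposition of M: I[1,2], I[1,3], I[1,4], I[4,4].
HN type (ℓ=3): μ^(1)=9; μ^(2)=-1; μ^(3)=-8/3

((0, 0, 0, 2); (1, 1, 0, 0); (2, 2, 2, 0))


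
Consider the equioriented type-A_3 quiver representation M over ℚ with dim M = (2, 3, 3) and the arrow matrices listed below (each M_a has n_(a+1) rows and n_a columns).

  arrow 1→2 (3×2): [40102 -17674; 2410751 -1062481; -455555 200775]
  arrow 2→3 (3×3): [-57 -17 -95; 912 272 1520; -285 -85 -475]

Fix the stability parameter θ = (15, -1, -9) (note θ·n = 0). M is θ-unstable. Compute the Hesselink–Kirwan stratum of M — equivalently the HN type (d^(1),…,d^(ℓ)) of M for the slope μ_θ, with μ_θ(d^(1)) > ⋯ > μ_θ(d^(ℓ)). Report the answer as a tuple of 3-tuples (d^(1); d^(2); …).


Interval decomposition of M: I[1,2], I[1,3], I[2,2], I[3,3]^2.
HN type (ℓ=4): μ^(1)=7; μ^(2)=5/3; μ^(3)=-1; μ^(4)=-9

((1, 1, 0); (1, 1, 1); (0, 1, 0); (0, 0, 2))


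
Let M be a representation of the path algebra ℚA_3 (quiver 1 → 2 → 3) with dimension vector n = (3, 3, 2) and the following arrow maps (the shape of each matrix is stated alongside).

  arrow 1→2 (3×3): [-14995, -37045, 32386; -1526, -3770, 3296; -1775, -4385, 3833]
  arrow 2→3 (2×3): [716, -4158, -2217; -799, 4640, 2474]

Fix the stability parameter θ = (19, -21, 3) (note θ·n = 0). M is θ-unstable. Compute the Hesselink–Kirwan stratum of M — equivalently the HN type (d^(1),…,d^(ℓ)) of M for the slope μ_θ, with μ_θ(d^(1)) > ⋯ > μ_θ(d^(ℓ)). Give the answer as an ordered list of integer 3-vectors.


Interval decomposition of M: I[1,1], I[1,3]^2, I[2,2].
HN type (ℓ=4): μ^(1)=19; μ^(2)=3; μ^(3)=-1; μ^(4)=-21

((1, 0, 0); (0, 0, 2); (2, 2, 0); (0, 1, 0))


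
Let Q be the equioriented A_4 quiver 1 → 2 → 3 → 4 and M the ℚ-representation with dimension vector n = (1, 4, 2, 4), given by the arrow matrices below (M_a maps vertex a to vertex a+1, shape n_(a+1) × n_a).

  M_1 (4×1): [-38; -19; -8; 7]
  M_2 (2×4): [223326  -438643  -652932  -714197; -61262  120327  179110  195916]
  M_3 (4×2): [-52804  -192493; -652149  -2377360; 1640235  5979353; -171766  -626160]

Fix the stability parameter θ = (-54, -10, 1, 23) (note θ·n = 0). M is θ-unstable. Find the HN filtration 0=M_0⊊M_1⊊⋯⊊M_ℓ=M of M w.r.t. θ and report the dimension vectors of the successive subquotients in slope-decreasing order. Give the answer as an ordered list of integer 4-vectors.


Interval decomposition of M: I[1,4], I[2,2]^2, I[2,4], I[4,4]^2.
HN type (ℓ=4): μ^(1)=23; μ^(2)=1; μ^(3)=-10; μ^(4)=-54

((0, 0, 0, 4); (0, 0, 2, 0); (0, 4, 0, 0); (1, 0, 0, 0))


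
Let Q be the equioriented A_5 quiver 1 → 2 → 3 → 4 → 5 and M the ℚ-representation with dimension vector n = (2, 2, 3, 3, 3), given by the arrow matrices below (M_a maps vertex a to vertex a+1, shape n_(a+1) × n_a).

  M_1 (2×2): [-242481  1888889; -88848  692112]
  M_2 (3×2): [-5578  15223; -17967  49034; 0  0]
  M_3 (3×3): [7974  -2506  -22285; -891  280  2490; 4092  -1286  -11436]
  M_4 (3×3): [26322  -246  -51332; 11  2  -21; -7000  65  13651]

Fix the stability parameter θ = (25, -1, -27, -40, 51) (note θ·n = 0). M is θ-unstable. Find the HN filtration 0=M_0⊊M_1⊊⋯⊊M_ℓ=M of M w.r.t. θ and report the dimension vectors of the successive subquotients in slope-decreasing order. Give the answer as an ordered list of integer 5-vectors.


Via rank(M_{q-1}∘⋯∘M_p): M ≅ I[1,1], I[1,5], I[2,4], I[3,5], I[5,5].
μ_θ-semistable layers: μ^(1)=51; μ^(2)=25; μ^(3)=-43/4; μ^(4)=-68/3; μ^(5)=-67/2

((0, 0, 0, 0, 3); (1, 0, 0, 0, 0); (1, 1, 1, 1, 0); (0, 1, 1, 1, 0); (0, 0, 1, 1, 0))


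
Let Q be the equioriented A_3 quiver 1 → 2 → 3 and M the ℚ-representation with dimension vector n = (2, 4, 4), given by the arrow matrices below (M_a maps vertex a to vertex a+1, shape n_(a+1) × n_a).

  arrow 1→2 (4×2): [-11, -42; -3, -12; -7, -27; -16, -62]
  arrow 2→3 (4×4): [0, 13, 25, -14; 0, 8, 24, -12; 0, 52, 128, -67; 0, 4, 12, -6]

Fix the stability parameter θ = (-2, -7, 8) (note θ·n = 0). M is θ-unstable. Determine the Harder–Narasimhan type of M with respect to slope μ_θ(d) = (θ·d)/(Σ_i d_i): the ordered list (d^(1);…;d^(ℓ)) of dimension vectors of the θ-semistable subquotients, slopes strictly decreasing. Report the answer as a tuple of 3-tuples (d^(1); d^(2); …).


Barcode: M ≅ I[1,2], I[1,3], I[2,2], I[2,3], I[3,3]^2. HN layers by μ_θ (3 steps, strictly decreasing):
  μ^(1)=8; μ^(2)=-9/2; μ^(3)=-7

((0, 0, 4); (2, 2, 0); (0, 2, 0))


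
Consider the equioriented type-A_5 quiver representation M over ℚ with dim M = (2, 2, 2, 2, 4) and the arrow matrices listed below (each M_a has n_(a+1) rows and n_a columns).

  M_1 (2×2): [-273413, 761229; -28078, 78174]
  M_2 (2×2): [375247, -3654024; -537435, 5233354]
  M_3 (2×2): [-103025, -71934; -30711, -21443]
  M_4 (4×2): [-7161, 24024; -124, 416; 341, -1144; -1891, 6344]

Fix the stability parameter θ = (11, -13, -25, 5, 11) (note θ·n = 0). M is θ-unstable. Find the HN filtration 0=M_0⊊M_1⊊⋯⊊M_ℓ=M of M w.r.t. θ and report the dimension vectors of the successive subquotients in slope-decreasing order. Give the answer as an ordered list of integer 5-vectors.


Via rank(M_{q-1}∘⋯∘M_p): M ≅ I[1,1], I[1,5], I[2,4], I[5,5]^3.
μ_θ-semistable layers: μ^(1)=11; μ^(2)=5; μ^(3)=-9; μ^(4)=-19

((1, 0, 0, 0, 4); (0, 0, 0, 2, 0); (1, 1, 1, 0, 0); (0, 1, 1, 0, 0))


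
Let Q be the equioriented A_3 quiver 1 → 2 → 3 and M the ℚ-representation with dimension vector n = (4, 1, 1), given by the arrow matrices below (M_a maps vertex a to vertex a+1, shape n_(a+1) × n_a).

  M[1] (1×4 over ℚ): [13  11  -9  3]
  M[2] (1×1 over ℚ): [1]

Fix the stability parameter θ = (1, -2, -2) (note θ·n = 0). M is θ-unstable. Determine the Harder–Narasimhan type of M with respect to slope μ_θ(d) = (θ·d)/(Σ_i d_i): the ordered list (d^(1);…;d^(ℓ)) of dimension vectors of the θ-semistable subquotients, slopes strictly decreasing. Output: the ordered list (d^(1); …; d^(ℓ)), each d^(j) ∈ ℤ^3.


Via rank(M_{q-1}∘⋯∘M_p): M ≅ I[1,1]^3, I[1,3].
μ_θ-semistable layers: μ^(1)=1; μ^(2)=-1

((3, 0, 0); (1, 1, 1))


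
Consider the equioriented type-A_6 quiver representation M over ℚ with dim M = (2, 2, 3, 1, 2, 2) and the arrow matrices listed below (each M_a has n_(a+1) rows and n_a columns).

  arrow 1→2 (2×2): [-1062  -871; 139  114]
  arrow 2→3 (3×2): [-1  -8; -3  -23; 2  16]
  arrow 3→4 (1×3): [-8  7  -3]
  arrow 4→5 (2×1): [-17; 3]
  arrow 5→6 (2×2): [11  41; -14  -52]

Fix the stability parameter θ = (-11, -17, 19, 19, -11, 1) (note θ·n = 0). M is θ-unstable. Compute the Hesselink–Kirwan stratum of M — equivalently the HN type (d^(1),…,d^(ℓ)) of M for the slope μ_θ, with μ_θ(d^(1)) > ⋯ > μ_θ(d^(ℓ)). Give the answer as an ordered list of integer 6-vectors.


Interval decomposition of M: I[1,3], I[1,6], I[3,3], I[5,6].
HN type (ℓ=5): μ^(1)=19; μ^(2)=7; μ^(3)=1; μ^(4)=-11; μ^(5)=-14

((0, 0, 2, 0, 0, 0); (0, 0, 1, 1, 1, 1); (0, 0, 0, 0, 0, 1); (0, 0, 0, 0, 1, 0); (2, 2, 0, 0, 0, 0))


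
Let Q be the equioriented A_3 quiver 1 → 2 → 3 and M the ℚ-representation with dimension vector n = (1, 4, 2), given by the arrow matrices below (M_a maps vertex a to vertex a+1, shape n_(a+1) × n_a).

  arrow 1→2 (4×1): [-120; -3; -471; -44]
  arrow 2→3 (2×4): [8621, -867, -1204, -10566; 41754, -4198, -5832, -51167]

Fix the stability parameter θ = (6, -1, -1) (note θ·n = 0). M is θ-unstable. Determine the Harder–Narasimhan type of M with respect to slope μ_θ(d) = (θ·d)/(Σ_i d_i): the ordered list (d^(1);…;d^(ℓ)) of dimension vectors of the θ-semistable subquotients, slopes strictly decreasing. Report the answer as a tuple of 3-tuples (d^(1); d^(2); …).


Barcode: M ≅ I[1,3], I[2,2]^2, I[2,3]. HN layers by μ_θ (2 steps, strictly decreasing):
  μ^(1)=4/3; μ^(2)=-1

((1, 1, 1); (0, 3, 1))


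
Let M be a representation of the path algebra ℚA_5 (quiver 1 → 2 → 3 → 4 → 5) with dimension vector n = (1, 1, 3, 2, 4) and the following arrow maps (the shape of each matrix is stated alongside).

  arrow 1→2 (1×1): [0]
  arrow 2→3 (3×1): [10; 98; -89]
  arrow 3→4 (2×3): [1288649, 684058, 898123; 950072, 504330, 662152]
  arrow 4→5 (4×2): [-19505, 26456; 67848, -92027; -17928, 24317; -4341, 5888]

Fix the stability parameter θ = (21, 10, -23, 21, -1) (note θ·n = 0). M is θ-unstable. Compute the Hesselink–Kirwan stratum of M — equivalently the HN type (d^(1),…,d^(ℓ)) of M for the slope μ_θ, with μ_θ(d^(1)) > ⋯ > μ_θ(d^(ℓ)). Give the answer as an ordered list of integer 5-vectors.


Via rank(M_{q-1}∘⋯∘M_p): M ≅ I[1,1], I[2,5], I[3,3], I[3,5], I[5,5]^2.
μ_θ-semistable layers: μ^(1)=21; μ^(2)=10; μ^(3)=-1; μ^(4)=-13/2; μ^(5)=-23

((1, 0, 0, 0, 0); (0, 0, 0, 2, 2); (0, 0, 0, 0, 2); (0, 1, 1, 0, 0); (0, 0, 2, 0, 0))


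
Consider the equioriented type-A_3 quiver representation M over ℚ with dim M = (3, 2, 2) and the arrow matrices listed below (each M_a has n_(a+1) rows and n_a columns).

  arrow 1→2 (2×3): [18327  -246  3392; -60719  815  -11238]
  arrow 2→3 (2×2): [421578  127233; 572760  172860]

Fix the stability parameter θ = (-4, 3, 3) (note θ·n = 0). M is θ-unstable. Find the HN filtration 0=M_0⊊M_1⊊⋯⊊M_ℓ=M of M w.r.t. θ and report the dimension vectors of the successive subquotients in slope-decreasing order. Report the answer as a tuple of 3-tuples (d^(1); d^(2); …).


Via rank(M_{q-1}∘⋯∘M_p): M ≅ I[1,1], I[1,2], I[1,3], I[3,3].
μ_θ-semistable layers: μ^(1)=3; μ^(2)=-4

((0, 2, 2); (3, 0, 0))


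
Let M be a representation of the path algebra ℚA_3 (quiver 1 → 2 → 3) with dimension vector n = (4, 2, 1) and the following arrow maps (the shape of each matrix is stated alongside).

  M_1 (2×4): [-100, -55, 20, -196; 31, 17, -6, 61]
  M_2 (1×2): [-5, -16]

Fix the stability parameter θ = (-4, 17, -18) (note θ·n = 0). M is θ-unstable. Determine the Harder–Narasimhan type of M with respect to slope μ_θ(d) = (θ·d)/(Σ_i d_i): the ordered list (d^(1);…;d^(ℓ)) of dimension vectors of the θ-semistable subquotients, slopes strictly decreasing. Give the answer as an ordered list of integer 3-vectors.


Via rank(M_{q-1}∘⋯∘M_p): M ≅ I[1,1]^2, I[1,2], I[1,3].
μ_θ-semistable layers: μ^(1)=17; μ^(2)=-1/2; μ^(3)=-4

((0, 1, 0); (0, 1, 1); (4, 0, 0))


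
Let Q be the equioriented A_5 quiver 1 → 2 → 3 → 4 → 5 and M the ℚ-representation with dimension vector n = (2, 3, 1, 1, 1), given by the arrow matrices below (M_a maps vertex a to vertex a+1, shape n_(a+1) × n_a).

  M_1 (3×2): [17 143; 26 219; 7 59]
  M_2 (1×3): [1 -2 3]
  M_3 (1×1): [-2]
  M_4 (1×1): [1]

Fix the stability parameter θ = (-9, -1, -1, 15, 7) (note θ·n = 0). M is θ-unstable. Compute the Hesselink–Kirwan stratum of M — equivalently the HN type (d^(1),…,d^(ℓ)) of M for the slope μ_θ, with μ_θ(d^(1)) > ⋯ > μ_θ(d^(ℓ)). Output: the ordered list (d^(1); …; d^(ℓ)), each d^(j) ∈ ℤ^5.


Interval decomposition of M: I[1,2], I[1,5], I[2,2].
HN type (ℓ=3): μ^(1)=11; μ^(2)=-1; μ^(3)=-9

((0, 0, 0, 1, 1); (0, 3, 1, 0, 0); (2, 0, 0, 0, 0))


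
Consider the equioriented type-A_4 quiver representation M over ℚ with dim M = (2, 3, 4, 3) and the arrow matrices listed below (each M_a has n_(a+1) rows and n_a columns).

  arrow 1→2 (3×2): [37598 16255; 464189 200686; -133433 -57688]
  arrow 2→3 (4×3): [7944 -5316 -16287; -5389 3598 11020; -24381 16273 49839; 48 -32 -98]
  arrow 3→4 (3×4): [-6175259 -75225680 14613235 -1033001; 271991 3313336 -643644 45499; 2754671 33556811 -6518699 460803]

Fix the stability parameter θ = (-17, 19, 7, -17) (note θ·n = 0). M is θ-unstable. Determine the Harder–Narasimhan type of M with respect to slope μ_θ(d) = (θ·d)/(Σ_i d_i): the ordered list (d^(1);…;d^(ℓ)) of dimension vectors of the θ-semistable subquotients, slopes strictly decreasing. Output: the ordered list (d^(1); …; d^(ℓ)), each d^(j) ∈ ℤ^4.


Barcode: M ≅ I[1,4]^2, I[2,4], I[3,3]. HN layers by μ_θ (3 steps, strictly decreasing):
  μ^(1)=7; μ^(2)=3; μ^(3)=-17

((0, 0, 1, 0); (0, 3, 3, 3); (2, 0, 0, 0))


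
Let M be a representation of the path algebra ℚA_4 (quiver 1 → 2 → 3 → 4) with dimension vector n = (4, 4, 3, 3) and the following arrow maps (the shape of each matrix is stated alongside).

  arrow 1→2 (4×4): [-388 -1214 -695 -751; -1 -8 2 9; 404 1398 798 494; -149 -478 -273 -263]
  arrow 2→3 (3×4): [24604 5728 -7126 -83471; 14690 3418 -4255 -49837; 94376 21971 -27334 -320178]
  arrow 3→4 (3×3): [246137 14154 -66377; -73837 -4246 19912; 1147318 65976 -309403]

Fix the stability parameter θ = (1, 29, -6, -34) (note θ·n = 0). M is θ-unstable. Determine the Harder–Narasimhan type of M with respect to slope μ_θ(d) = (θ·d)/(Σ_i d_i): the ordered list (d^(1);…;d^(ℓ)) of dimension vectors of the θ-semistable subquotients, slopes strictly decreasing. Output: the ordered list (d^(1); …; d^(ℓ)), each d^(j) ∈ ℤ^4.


Barcode: M ≅ I[1,2], I[1,3], I[1,4]^2, I[4,4]. HN layers by μ_θ (5 steps, strictly decreasing):
  μ^(1)=29; μ^(2)=23/2; μ^(3)=1; μ^(4)=-5/2; μ^(5)=-34

((0, 1, 0, 0); (0, 1, 1, 0); (2, 0, 0, 0); (2, 2, 2, 2); (0, 0, 0, 1))


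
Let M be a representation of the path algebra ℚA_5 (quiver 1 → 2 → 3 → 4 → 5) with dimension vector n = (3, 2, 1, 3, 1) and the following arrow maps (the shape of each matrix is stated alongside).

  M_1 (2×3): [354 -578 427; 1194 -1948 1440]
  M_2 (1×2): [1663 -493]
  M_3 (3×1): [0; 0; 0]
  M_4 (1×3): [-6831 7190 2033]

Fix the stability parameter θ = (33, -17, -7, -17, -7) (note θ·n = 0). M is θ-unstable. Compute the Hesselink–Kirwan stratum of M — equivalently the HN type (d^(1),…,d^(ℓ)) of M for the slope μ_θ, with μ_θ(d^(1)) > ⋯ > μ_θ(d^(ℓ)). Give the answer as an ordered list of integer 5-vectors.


Interval decomposition of M: I[1,1], I[1,2], I[1,3], I[4,4]^2, I[4,5].
HN type (ℓ=5): μ^(1)=33; μ^(2)=8; μ^(3)=3; μ^(4)=-7; μ^(5)=-17

((1, 0, 0, 0, 0); (1, 1, 0, 0, 0); (1, 1, 1, 0, 0); (0, 0, 0, 0, 1); (0, 0, 0, 3, 0))


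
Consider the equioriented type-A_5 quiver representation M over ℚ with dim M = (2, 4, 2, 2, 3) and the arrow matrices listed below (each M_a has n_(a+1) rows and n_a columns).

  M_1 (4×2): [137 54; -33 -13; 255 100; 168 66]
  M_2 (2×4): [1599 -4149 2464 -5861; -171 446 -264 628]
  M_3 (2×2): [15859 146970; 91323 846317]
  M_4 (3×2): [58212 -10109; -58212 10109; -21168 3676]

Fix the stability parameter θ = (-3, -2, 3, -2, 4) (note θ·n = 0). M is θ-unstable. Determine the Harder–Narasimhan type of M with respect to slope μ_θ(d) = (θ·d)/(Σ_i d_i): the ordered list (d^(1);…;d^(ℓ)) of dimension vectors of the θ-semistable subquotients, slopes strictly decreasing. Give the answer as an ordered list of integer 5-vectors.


Interval decomposition of M: I[1,4], I[1,5], I[2,2]^2, I[5,5]^2.
HN type (ℓ=4): μ^(1)=4; μ^(2)=1/2; μ^(3)=-2; μ^(4)=-3

((0, 0, 0, 0, 3); (0, 0, 2, 2, 0); (0, 4, 0, 0, 0); (2, 0, 0, 0, 0))


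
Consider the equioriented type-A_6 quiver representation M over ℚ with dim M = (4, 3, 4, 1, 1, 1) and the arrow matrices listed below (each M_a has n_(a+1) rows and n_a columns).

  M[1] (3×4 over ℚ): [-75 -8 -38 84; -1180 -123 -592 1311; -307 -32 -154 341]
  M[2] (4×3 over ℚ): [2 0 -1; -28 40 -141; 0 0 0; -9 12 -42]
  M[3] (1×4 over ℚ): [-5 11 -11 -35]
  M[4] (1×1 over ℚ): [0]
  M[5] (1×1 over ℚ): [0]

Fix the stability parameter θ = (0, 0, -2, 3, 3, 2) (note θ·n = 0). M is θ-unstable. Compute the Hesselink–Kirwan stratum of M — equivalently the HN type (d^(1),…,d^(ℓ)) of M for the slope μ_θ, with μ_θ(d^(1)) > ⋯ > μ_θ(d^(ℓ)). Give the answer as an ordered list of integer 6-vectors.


Barcode: M ≅ I[1,1], I[1,2], I[1,3], I[1,4], I[3,3]^2, I[5,5], I[6,6]. HN layers by μ_θ (5 steps, strictly decreasing):
  μ^(1)=3; μ^(2)=2; μ^(3)=0; μ^(4)=-2/3; μ^(5)=-2

((0, 0, 0, 1, 1, 0); (0, 0, 0, 0, 0, 1); (2, 1, 0, 0, 0, 0); (2, 2, 2, 0, 0, 0); (0, 0, 2, 0, 0, 0))


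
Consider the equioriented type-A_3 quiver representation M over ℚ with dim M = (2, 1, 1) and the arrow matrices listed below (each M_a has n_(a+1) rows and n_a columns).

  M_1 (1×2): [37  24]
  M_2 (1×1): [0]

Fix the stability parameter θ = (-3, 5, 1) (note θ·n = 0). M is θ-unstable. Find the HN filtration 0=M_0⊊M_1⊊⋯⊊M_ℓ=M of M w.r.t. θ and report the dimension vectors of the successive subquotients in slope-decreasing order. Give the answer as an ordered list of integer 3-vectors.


Interval decomposition of M: I[1,1], I[1,2], I[3,3].
HN type (ℓ=3): μ^(1)=5; μ^(2)=1; μ^(3)=-3

((0, 1, 0); (0, 0, 1); (2, 0, 0))


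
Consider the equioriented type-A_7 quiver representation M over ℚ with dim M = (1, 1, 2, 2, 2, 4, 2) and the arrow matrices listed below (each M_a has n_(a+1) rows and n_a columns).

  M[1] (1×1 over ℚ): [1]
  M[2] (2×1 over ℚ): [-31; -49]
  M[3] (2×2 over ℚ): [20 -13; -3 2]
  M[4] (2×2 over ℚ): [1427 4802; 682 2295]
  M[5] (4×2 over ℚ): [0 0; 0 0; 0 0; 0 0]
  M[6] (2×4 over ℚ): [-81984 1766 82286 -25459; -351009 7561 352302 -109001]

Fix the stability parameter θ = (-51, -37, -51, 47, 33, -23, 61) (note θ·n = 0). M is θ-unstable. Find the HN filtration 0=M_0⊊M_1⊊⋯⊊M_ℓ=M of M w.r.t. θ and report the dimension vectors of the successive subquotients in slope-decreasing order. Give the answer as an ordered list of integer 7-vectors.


Interval decomposition of M: I[1,5], I[3,5], I[6,6]^2, I[6,7]^2.
HN type (ℓ=5): μ^(1)=61; μ^(2)=40; μ^(3)=-23; μ^(4)=-44; μ^(5)=-51

((0, 0, 0, 0, 0, 0, 2); (0, 0, 0, 2, 2, 0, 0); (0, 0, 0, 0, 0, 4, 0); (0, 1, 1, 0, 0, 0, 0); (1, 0, 1, 0, 0, 0, 0))


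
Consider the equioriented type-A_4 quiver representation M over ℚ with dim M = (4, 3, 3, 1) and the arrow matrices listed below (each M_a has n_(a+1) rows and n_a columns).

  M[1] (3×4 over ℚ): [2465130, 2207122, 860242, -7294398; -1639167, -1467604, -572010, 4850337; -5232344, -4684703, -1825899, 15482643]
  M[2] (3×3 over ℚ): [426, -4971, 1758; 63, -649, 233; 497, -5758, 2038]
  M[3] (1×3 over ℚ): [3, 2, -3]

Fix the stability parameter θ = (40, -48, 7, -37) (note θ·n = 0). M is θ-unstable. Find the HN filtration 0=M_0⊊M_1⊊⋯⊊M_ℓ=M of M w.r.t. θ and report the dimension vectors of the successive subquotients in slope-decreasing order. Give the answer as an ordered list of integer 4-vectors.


Interval decomposition of M: I[1,1], I[1,3]^2, I[1,4].
HN type (ℓ=4): μ^(1)=40; μ^(2)=7; μ^(3)=-4; μ^(4)=-19/2

((1, 0, 0, 0); (0, 0, 2, 0); (2, 2, 0, 0); (1, 1, 1, 1))


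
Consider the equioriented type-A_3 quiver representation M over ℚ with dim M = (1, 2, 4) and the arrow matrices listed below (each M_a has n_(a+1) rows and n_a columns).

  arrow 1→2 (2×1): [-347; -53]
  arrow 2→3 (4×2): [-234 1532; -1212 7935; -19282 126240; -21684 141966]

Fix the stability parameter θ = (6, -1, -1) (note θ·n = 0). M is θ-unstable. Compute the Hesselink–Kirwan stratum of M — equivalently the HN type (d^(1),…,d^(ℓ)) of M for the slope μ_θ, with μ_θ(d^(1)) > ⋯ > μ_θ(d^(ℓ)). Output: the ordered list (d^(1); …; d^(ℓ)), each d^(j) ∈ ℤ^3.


Via rank(M_{q-1}∘⋯∘M_p): M ≅ I[1,3], I[2,3], I[3,3]^2.
μ_θ-semistable layers: μ^(1)=4/3; μ^(2)=-1

((1, 1, 1); (0, 1, 3))


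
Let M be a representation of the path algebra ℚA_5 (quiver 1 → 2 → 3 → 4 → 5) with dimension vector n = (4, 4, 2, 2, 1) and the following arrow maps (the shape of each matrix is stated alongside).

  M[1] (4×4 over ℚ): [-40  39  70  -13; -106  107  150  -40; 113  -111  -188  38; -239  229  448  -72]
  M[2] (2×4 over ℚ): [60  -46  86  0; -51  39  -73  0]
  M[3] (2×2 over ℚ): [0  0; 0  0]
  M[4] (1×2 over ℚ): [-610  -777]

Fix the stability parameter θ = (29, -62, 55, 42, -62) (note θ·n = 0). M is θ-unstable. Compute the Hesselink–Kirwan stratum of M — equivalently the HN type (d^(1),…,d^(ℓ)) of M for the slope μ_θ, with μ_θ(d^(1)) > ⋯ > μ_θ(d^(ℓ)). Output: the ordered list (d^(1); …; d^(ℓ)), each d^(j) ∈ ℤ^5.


Via rank(M_{q-1}∘⋯∘M_p): M ≅ I[1,2]^2, I[1,3]^2, I[4,4], I[4,5].
μ_θ-semistable layers: μ^(1)=55; μ^(2)=42; μ^(3)=-10; μ^(4)=-33/2

((0, 0, 2, 0, 0); (0, 0, 0, 1, 0); (0, 0, 0, 1, 1); (4, 4, 0, 0, 0))


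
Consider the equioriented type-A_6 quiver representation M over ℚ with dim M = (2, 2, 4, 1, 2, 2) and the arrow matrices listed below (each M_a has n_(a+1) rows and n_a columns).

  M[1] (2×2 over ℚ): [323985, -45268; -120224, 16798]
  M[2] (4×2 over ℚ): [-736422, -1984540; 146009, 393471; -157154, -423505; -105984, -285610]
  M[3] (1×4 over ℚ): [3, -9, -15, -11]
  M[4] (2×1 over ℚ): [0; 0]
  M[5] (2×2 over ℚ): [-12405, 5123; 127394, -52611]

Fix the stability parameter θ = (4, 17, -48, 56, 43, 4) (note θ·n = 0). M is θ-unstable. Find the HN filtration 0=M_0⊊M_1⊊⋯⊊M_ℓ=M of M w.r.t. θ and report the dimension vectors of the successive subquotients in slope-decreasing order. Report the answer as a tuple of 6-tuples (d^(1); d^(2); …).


Via rank(M_{q-1}∘⋯∘M_p): M ≅ I[1,3], I[1,4], I[3,3]^2, I[5,6]^2.
μ_θ-semistable layers: μ^(1)=56; μ^(2)=47/2; μ^(3)=-9; μ^(4)=-48

((0, 0, 0, 1, 0, 0); (0, 0, 0, 0, 2, 2); (2, 2, 2, 0, 0, 0); (0, 0, 2, 0, 0, 0))


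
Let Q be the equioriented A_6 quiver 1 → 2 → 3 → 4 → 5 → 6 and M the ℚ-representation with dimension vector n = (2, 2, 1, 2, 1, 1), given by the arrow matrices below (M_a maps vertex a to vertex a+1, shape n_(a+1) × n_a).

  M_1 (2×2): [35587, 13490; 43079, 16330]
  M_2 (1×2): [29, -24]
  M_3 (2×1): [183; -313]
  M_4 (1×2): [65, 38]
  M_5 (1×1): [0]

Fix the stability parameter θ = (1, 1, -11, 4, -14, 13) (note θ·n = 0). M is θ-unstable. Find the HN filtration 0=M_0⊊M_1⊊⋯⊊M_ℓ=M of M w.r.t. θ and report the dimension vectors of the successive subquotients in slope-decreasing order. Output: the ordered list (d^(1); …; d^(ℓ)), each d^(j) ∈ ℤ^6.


Barcode: M ≅ I[1,1], I[1,5], I[2,2], I[4,4], I[6,6]. HN layers by μ_θ (4 steps, strictly decreasing):
  μ^(1)=13; μ^(2)=4; μ^(3)=1; μ^(4)=-19/5

((0, 0, 0, 0, 0, 1); (0, 0, 0, 1, 0, 0); (1, 1, 0, 0, 0, 0); (1, 1, 1, 1, 1, 0))


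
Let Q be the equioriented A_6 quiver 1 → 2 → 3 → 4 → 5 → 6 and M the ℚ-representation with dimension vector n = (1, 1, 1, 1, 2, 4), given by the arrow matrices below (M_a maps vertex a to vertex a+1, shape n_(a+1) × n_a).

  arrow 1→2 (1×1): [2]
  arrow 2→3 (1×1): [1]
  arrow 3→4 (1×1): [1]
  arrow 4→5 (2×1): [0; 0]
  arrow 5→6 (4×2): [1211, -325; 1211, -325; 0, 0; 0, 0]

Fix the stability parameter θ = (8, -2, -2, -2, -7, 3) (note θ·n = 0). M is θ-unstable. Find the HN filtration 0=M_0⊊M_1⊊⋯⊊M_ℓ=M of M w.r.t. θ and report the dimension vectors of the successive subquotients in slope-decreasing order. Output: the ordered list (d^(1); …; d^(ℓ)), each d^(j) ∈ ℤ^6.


Barcode: M ≅ I[1,4], I[5,5], I[5,6], I[6,6]^3. HN layers by μ_θ (3 steps, strictly decreasing):
  μ^(1)=3; μ^(2)=1/2; μ^(3)=-7

((0, 0, 0, 0, 0, 4); (1, 1, 1, 1, 0, 0); (0, 0, 0, 0, 2, 0))


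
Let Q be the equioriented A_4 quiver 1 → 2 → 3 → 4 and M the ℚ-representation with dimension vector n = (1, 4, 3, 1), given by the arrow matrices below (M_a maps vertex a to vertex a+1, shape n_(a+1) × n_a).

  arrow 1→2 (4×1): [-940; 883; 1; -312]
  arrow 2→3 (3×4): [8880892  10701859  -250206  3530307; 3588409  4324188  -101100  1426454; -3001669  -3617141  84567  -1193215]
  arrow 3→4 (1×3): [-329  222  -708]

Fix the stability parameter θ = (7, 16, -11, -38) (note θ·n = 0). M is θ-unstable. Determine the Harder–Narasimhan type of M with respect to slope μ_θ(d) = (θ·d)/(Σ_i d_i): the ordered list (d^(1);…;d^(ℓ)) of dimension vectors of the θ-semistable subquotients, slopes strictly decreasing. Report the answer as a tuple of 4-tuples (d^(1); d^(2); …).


Interval decomposition of M: I[1,4], I[2,2], I[2,3]^2.
HN type (ℓ=3): μ^(1)=16; μ^(2)=5/2; μ^(3)=-13/2

((0, 1, 0, 0); (0, 2, 2, 0); (1, 1, 1, 1))


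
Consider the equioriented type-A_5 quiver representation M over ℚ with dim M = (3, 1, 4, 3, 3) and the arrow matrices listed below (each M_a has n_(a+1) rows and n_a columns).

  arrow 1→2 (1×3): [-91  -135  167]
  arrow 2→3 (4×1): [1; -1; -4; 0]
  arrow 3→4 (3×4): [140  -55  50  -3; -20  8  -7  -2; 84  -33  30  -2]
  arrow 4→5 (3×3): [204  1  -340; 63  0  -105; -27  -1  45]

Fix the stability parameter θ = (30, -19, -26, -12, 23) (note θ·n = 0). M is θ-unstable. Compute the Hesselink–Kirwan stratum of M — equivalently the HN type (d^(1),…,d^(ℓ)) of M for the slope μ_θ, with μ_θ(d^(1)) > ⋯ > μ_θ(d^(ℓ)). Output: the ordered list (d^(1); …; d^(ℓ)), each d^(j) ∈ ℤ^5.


Via rank(M_{q-1}∘⋯∘M_p): M ≅ I[1,1]^2, I[1,4], I[3,3], I[3,5]^2, I[5,5].
μ_θ-semistable layers: μ^(1)=30; μ^(2)=23; μ^(3)=-27/4; μ^(4)=-12; μ^(5)=-26

((2, 0, 0, 0, 0); (0, 0, 0, 0, 3); (1, 1, 1, 1, 0); (0, 0, 0, 2, 0); (0, 0, 3, 0, 0))


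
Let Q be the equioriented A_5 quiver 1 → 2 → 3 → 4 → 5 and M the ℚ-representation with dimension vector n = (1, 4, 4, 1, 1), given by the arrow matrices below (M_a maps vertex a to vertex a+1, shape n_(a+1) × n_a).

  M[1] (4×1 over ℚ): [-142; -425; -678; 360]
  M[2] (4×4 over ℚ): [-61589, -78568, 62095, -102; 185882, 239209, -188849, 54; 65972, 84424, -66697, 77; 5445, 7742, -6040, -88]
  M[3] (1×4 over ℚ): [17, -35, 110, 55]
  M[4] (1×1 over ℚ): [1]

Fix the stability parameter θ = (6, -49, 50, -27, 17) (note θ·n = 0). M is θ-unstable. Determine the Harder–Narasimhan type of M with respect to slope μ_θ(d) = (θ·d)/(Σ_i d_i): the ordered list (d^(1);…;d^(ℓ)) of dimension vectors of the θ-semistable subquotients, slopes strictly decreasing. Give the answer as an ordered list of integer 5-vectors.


Barcode: M ≅ I[1,5], I[2,3]^3. HN layers by μ_θ (5 steps, strictly decreasing):
  μ^(1)=50; μ^(2)=17; μ^(3)=23/2; μ^(4)=-43/2; μ^(5)=-49

((0, 0, 3, 0, 0); (0, 0, 0, 0, 1); (0, 0, 1, 1, 0); (1, 1, 0, 0, 0); (0, 3, 0, 0, 0))


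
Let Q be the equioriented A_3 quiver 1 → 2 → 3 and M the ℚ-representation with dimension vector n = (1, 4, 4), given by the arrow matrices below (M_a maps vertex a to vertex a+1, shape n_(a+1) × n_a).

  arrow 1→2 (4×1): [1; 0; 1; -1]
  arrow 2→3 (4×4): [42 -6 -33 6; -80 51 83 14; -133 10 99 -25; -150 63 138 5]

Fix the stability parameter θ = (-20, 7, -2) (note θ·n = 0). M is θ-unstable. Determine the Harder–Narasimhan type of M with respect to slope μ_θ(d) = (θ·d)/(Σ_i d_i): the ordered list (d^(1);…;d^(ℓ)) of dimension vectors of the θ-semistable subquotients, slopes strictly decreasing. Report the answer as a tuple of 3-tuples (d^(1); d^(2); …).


Via rank(M_{q-1}∘⋯∘M_p): M ≅ I[1,3], I[2,3]^3.
μ_θ-semistable layers: μ^(1)=5/2; μ^(2)=-20

((0, 4, 4); (1, 0, 0))


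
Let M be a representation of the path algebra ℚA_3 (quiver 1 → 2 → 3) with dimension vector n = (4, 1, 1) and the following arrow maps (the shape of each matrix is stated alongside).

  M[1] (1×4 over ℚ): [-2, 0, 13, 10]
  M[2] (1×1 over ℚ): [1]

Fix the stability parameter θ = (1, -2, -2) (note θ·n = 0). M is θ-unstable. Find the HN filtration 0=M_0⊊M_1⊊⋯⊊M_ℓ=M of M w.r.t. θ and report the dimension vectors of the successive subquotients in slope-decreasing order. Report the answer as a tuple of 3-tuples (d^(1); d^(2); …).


Interval decomposition of M: I[1,1]^3, I[1,3].
HN type (ℓ=2): μ^(1)=1; μ^(2)=-1

((3, 0, 0); (1, 1, 1))


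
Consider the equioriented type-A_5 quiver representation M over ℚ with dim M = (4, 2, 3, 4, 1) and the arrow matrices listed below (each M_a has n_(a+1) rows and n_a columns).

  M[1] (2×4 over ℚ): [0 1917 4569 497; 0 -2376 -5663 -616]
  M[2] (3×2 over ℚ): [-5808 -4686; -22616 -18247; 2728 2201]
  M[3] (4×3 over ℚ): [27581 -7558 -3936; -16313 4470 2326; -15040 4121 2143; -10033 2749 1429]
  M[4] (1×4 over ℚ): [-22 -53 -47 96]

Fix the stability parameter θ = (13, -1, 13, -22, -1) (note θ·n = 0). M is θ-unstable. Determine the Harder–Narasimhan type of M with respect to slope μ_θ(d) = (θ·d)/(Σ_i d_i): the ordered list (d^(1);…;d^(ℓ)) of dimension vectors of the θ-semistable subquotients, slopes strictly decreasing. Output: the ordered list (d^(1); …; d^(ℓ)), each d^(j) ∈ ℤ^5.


Barcode: M ≅ I[1,1]^2, I[1,2], I[1,5], I[3,4]^2, I[4,4]. HN layers by μ_θ (5 steps, strictly decreasing):
  μ^(1)=13; μ^(2)=6; μ^(3)=2/5; μ^(4)=-9/2; μ^(5)=-22

((2, 0, 0, 0, 0); (1, 1, 0, 0, 0); (1, 1, 1, 1, 1); (0, 0, 2, 2, 0); (0, 0, 0, 1, 0))


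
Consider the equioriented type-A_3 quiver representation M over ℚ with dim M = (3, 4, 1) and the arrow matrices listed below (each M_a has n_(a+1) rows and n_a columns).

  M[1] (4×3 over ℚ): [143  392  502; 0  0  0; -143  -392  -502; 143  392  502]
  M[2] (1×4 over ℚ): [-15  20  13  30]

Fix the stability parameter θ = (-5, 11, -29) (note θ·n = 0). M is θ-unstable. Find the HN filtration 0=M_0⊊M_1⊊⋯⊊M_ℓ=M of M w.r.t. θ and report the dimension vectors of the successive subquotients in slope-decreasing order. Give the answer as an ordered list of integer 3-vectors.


Barcode: M ≅ I[1,1]^2, I[1,3], I[2,2]^3. HN layers by μ_θ (3 steps, strictly decreasing):
  μ^(1)=11; μ^(2)=-5; μ^(3)=-23/3

((0, 3, 0); (2, 0, 0); (1, 1, 1))


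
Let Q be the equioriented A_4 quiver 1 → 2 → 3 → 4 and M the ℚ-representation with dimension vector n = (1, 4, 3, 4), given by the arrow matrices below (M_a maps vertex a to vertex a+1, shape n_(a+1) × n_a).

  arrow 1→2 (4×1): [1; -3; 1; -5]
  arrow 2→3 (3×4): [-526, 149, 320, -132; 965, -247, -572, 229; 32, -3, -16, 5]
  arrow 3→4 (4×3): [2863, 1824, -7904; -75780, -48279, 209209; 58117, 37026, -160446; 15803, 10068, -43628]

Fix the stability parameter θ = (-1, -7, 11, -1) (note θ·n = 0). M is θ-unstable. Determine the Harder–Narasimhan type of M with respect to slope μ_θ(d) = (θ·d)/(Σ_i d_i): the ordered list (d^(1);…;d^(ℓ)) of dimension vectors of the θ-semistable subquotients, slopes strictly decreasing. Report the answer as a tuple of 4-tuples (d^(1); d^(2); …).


Interval decomposition of M: I[1,4], I[2,2], I[2,3], I[2,4], I[4,4]^2.
HN type (ℓ=5): μ^(1)=11; μ^(2)=5; μ^(3)=-1; μ^(4)=-4; μ^(5)=-7

((0, 0, 1, 0); (0, 0, 2, 2); (0, 0, 0, 2); (1, 1, 0, 0); (0, 3, 0, 0))


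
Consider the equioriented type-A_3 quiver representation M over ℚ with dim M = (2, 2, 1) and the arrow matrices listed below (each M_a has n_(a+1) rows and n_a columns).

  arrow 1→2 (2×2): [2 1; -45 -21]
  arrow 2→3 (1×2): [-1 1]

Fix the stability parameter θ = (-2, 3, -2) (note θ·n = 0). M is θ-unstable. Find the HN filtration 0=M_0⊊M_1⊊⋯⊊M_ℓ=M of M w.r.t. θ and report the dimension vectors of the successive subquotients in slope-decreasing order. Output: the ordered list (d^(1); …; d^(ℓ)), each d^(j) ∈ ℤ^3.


Interval decomposition of M: I[1,2], I[1,3].
HN type (ℓ=3): μ^(1)=3; μ^(2)=1/2; μ^(3)=-2

((0, 1, 0); (0, 1, 1); (2, 0, 0))
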